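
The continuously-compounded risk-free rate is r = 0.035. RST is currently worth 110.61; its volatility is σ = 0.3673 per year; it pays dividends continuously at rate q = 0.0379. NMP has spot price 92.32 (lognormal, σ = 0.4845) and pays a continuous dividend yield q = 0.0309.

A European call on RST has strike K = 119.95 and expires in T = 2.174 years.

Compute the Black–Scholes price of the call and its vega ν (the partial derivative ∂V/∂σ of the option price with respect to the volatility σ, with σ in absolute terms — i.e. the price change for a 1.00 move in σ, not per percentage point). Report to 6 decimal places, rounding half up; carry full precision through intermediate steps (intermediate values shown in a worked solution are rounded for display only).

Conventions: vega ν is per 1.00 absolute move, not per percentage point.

price = 18.371904
ν = 59.559243

σ√T = 0.3673·√2.174 = 0.541565
d₁ = (ln(S/K) + (r−q+σ²/2)T) / (σ√T) = (ln(110.61/119.95) + (0.035−0.0379+0.3673²/2)·2.174) / 0.541565 = (-0.081064 + 0.140342) / 0.541565 = 0.109456
d₂ = d₁ − σ√T = 0.109456 − 0.541565 = -0.432110
e^{−rT} = 0.926733
e^{−qT} = 0.920908
N(d₁) = 0.543579,  N(d₂) = 0.332831
Call price V = S·e^{−qT}·N(d₁) − K·e^{−rT}·N(d₂) = 55.369917 − 36.998013 = 18.371904
φ(d₁) = (1/√(2π))·e^{−d₁²/2} = 0.396560
ν = S·e^{−qT}·φ(d₁)·√T = 59.559243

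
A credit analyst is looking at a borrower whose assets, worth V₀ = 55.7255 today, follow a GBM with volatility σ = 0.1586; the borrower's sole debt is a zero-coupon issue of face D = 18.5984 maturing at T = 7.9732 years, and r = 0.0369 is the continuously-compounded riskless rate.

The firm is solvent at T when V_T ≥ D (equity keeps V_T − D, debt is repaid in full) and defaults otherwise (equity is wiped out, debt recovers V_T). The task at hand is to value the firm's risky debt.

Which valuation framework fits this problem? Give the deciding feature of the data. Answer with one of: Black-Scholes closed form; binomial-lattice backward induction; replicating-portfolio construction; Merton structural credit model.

Key observation: with the firm-asset dynamics (V₀ = 55.7255) and a single zero-coupon liability of face 18.5984 given, debt value, spread, and default probability all derive from the option view of the balance sheet.

framework: Merton structural credit model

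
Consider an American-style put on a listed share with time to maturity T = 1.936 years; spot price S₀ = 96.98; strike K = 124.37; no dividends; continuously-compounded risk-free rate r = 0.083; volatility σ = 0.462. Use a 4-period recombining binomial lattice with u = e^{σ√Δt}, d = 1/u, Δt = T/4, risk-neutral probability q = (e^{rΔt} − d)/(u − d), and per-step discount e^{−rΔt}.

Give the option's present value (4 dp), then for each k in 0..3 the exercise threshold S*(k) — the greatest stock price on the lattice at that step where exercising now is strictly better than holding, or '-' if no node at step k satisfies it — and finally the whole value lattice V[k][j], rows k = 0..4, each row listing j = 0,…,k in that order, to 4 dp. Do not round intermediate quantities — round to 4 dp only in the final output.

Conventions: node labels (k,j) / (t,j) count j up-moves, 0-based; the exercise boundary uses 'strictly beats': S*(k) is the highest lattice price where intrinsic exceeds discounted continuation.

Δt=0.48400, u=1.37908, d=0.72512, q=0.48301, disc=e^(-rΔt)=0.96062
k=4 terminal: V=max(K-S,0) → 97.5580 73.3776 27.3900 0.0000 0.0000
k=3: j=0 S=36.9758 intr=87.3942 cont=82.4971 V=87.3942[EX]; j=1 S=70.3224 intr=54.0476 cont=49.1504 V=54.0476[EX]; j=2 S=133.7428 intr=0.0000 cont=13.6027 V=13.6027[hold]; j=3 S=254.3590 intr=0.0000 cont=0.0000 V=0.0000[hold]  S*(3)=70.3224
k=2: j=0 S=50.9924 intr=73.3776 cont=68.4804 V=73.3776[EX]; j=1 S=96.9800 intr=27.3900 cont=33.1533 V=33.1533[hold]; j=2 S=184.4415 intr=0.0000 cont=6.7556 V=6.7556[hold]  S*(2)=50.9924
k=1: j=0 S=70.3224 intr=54.0476 cont=51.8245 V=54.0476[EX]; j=1 S=133.7428 intr=0.0000 cont=19.5995 V=19.5995[hold]  S*(1)=70.3224
k=0: j=0 S=96.9800 intr=27.3900 cont=35.9358 V=35.9358[hold]  S*(0)=-

price = 35.9358
boundary = - 70.3224 50.9924 70.3224
tree:
35.9358
54.0476 19.5995
73.3776 33.1533 6.7556
87.3942 54.0476 13.6027 0.0000
97.5580 73.3776 27.3900 0.0000 0.0000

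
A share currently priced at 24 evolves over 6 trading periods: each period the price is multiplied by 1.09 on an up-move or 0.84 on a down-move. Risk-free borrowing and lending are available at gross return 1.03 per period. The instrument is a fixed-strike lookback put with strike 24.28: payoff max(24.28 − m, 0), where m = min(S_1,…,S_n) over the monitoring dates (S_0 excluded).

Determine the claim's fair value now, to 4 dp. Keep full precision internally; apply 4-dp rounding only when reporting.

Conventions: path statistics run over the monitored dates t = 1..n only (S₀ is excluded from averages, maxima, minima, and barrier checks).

price = 2.1646

Risk-neutral up-probability p* = (R−d)/(u−d) = (1.03−0.84)/(1.09−0.84) = 0.7600; the claim prices as the p*-weighted sum of path payoffs discounted by R^6.
Enumerate all 2^6 = 64 price paths (U = up ×1.09, D = down ×0.84); each path with k up-moves has probability p*^k·(1−p*)^(6−k).
DDDDDD: m=8.4312, payoff=15.8488, prob=0.000191
UDDDDD: m=10.9404, payoff=13.3396, prob=0.000605
DUDDDD: m=10.9404, payoff=13.3396, prob=0.000605
UUDDDD: m=14.1965, payoff=10.0835, prob=0.001916
DDUDDD: m=10.9404, payoff=13.3396, prob=0.000605
UDUDDD: m=14.1965, payoff=10.0835, prob=0.001916
DUUDDD: m=14.1965, payoff=10.0835, prob=0.001916
UUUDDD: m=18.4217, payoff=5.8583, prob=0.006068
DDDUDD: m=10.9404, payoff=13.3396, prob=0.000605
UDDUDD: m=14.1965, payoff=10.0835, prob=0.001916
DUDUDD: m=14.1965, payoff=10.0835, prob=0.001916
UUDUDD: m=18.4217, payoff=5.8583, prob=0.006068
DDUUDD: m=14.1965, payoff=10.0835, prob=0.001916
UDUUDD: m=18.4217, payoff=5.8583, prob=0.006068
DUUUDD: m=18.4217, payoff=5.8583, prob=0.006068
UUUUDD: m=23.9043, payoff=0.3757, prob=0.019217
DDDDUD: m=10.9404, payoff=13.3396, prob=0.000605
UDDDUD: m=14.1965, payoff=10.0835, prob=0.001916
DUDDUD: m=14.1965, payoff=10.0835, prob=0.001916
UUDDUD: m=18.4217, payoff=5.8583, prob=0.006068
DDUDUD: m=14.1965, payoff=10.0835, prob=0.001916
UDUDUD: m=18.4217, payoff=5.8583, prob=0.006068
DUUDUD: m=18.4217, payoff=5.8583, prob=0.006068
UUUDUD: m=23.9043, payoff=0.3757, prob=0.019217
DDDUUD: m=14.1965, payoff=10.0835, prob=0.001916
UDDUUD: m=18.4217, payoff=5.8583, prob=0.006068
DUDUUD: m=18.4217, payoff=5.8583, prob=0.006068
UUDUUD: m=23.9043, payoff=0.3757, prob=0.019217
DDUUUD: m=16.9344, payoff=7.3456, prob=0.006068
UDUUUD: m=21.9744, payoff=2.3056, prob=0.019217
DUUUUD: m=20.1600, payoff=4.1200, prob=0.019217
UUUUUD: m=26.1600, payoff=0.0000, prob=0.060853
DDDDDU: m=10.0371, payoff=14.2429, prob=0.000605
UDDDDU: m=13.0243, payoff=11.2557, prob=0.001916
DUDDDU: m=13.0243, payoff=11.2557, prob=0.001916
UUDDDU: m=16.9006, payoff=7.3794, prob=0.006068
DDUDDU: m=13.0243, payoff=11.2557, prob=0.001916
UDUDDU: m=16.9006, payoff=7.3794, prob=0.006068
DUUDDU: m=16.9006, payoff=7.3794, prob=0.006068
UUUDDU: m=21.9305, payoff=2.3495, prob=0.019217
DDDUDU: m=13.0243, payoff=11.2557, prob=0.001916
UDDUDU: m=16.9006, payoff=7.3794, prob=0.006068
DUDUDU: m=16.9006, payoff=7.3794, prob=0.006068
UUDUDU: m=21.9305, payoff=2.3495, prob=0.019217
DDUUDU: m=16.9006, payoff=7.3794, prob=0.006068
UDUUDU: m=21.9305, payoff=2.3495, prob=0.019217
DUUUDU: m=20.1600, payoff=4.1200, prob=0.019217
UUUUDU: m=26.1600, payoff=0.0000, prob=0.060853
DDDDUU: m=11.9489, payoff=12.3311, prob=0.001916
UDDDUU: m=15.5051, payoff=8.7749, prob=0.006068
DUDDUU: m=15.5051, payoff=8.7749, prob=0.006068
UUDDUU: m=20.1198, payoff=4.1602, prob=0.019217
DDUDUU: m=15.5051, payoff=8.7749, prob=0.006068
UDUDUU: m=20.1198, payoff=4.1602, prob=0.019217
DUUDUU: m=20.1198, payoff=4.1602, prob=0.019217
UUUDUU: m=26.1078, payoff=0.0000, prob=0.060853
DDDUUU: m=14.2249, payoff=10.0551, prob=0.006068
UDDUUU: m=18.4585, payoff=5.8215, prob=0.019217
DUDUUU: m=18.4585, payoff=5.8215, prob=0.019217
UUDUUU: m=23.9521, payoff=0.3279, prob=0.060853
DDUUUU: m=16.9344, payoff=7.3456, prob=0.019217
UDUUUU: m=21.9744, payoff=2.3056, prob=0.060853
DUUUUU: m=20.1600, payoff=4.1200, prob=0.060853
UUUUUU: m=26.1600, payoff=0.0000, prob=0.192700
Price = Σ prob·payoff / R^6 = 2.584600 / 1.194052 = 2.1646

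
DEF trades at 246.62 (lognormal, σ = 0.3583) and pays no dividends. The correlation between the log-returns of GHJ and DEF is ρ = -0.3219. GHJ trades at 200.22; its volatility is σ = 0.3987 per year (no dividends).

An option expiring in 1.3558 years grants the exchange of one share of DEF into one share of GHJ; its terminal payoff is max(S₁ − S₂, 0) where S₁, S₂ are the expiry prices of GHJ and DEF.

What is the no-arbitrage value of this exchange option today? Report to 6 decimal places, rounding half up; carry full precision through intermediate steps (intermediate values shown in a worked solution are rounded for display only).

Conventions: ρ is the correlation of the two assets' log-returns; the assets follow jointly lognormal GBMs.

σ_eff = √(σ₁² + σ₂² − 2ρσ₁σ₂) = √(0.3987² + 0.3583² − 2·-0.3219·0.3987·0.3583) = 0.615882
d₁ = (ln(S₁/S₂) + (q₂ − q₁ + σ_eff²/2)T) / (σ_eff√T) = (ln(200.22/246.62) + (0.0 − 0.0 + 0.189655)·1.3558) / 0.717125 = 0.067913
d₂ = d₁ − σ_eff√T = 0.067913 − 0.717125 = -0.649212
N(d₁) = 0.527073,  N(d₂) = 0.258101
V = S₁·e^{−q₁T}·N(d₁) − S₂·e^{−q₂T}·N(d₂) = 105.530497 − 63.652798 = 41.877700
Key observation: no risk-free rate is needed — with the second asset as numeraire the exchange option is a call on the ratio S₁/S₂, and r cancels out of the value.

exchange price = 41.877700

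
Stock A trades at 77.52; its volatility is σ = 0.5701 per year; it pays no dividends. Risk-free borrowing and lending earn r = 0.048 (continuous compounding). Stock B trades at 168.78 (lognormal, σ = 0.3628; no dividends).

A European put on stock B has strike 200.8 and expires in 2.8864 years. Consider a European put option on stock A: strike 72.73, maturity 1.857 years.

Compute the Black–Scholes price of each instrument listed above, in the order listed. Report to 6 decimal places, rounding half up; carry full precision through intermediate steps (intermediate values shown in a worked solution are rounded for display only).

price(stock B put K=200.8) = 44.672132
price(stock A put K=72.73) = 16.676220

[stock B put K=200.8]
σ√T = 0.3628·√2.8864 = 0.616376
d₁ = (ln(S/K) + (r+σ²/2)T) / (σ√T) = (ln(168.78/200.8) + (0.048+0.3628²/2)·2.8864) / 0.616376 = (-0.173713 + 0.328507) / 0.616376 = 0.251135
d₂ = d₁ − σ√T = 0.251135 − 0.616376 = -0.365241
e^{−rT} = 0.870622
N(−d₁) = 0.400855,  N(−d₂) = 0.642534
price = K·e^{−rT}·N(−d₂) − S·N(−d₁) = 112.328426 − 67.656294 = 44.672132
[stock A put K=72.73]
σ√T = 0.5701·√1.857 = 0.776885
d₁ = (ln(S/K) + (r+σ²/2)T) / (σ√T) = (ln(77.52/72.73) + (0.048+0.5701²/2)·1.857) / 0.776885 = (0.063782 + 0.390912) / 0.776885 = 0.585277
d₂ = d₁ − σ√T = 0.585277 − 0.776885 = -0.191608
e^{−rT} = 0.914721
N(−d₁) = 0.279181,  N(−d₂) = 0.575975
price = K·e^{−rT}·N(−d₂) − S·N(−d₁) = 38.318300 − 21.642080 = 16.676220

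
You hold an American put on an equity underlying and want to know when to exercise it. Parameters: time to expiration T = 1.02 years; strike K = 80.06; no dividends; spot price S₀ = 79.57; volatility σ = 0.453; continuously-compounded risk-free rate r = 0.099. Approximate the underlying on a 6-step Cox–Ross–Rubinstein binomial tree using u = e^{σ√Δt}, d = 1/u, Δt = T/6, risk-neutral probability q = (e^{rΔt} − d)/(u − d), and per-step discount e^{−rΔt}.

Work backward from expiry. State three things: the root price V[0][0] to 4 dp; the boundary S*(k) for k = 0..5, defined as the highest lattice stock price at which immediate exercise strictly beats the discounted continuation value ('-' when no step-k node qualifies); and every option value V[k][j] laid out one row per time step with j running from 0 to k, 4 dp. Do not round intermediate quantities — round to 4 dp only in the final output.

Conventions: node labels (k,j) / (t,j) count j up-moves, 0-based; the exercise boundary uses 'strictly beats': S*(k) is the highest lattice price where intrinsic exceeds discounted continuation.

price = 11.2057
boundary = - - 54.7668 45.4361 54.7668 66.0136
tree:
11.2057
17.1679 5.5917
25.2932 9.5818 1.7697
34.6239 15.9235 3.5310 0.0587
42.3649 25.2932 7.0436 0.1191 0.0000
48.7870 34.6239 14.0464 0.2416 0.0000 0.0000
54.1150 42.3649 25.2932 0.4900 0.0000 0.0000 0.0000

Δt=0.17000, u=1.20536, d=0.82963, q=0.49861, disc=e^(-rΔt)=0.98331
k=6 terminal: V=max(K-S,0) → 54.1150 42.3649 25.2932 0.4900 0.0000 0.0000 0.0000
k=5: j=0 S=31.2730 intr=48.7870 cont=47.4509 V=48.7870[EX]; j=1 S=45.4361 intr=34.6239 cont=33.2878 V=34.6239[EX]; j=2 S=66.0136 intr=14.0464 cont=12.7103 V=14.0464[EX]; j=3 S=95.9103 intr=0.0000 cont=0.2416 V=0.2416[hold]; j=4 S=139.3470 intr=0.0000 cont=0.0000 V=0.0000[hold]; j=5 S=202.4556 intr=0.0000 cont=0.0000 V=0.0000[hold]  S*(5)=66.0136
k=4: j=0 S=37.6951 intr=42.3649 cont=41.0288 V=42.3649[EX]; j=1 S=54.7668 intr=25.2932 cont=23.9571 V=25.2932[EX]; j=2 S=79.5700 intr=0.4900 cont=7.0436 V=7.0436[hold]; j=3 S=115.6063 intr=0.0000 cont=0.1191 V=0.1191[hold]; j=4 S=167.9630 intr=0.0000 cont=0.0000 V=0.0000[hold]  S*(4)=54.7668
k=3: j=0 S=45.4361 intr=34.6239 cont=33.2878 V=34.6239[EX]; j=1 S=66.0136 intr=14.0464 cont=15.9235 V=15.9235[hold]; j=2 S=95.9103 intr=0.0000 cont=3.5310 V=3.5310[hold]; j=3 S=139.3470 intr=0.0000 cont=0.0587 V=0.0587[hold]  S*(3)=45.4361
k=2: j=0 S=54.7668 intr=25.2932 cont=24.8774 V=25.2932[EX]; j=1 S=79.5700 intr=0.4900 cont=9.5818 V=9.5818[hold]; j=2 S=115.6063 intr=0.0000 cont=1.7697 V=1.7697[hold]  S*(2)=54.7668
k=1: j=0 S=66.0136 intr=14.0464 cont=17.1679 V=17.1679[hold]; j=1 S=95.9103 intr=0.0000 cont=5.5917 V=5.5917[hold]  S*(1)=-
k=0: j=0 S=79.5700 intr=0.4900 cont=11.2057 V=11.2057[hold]  S*(0)=-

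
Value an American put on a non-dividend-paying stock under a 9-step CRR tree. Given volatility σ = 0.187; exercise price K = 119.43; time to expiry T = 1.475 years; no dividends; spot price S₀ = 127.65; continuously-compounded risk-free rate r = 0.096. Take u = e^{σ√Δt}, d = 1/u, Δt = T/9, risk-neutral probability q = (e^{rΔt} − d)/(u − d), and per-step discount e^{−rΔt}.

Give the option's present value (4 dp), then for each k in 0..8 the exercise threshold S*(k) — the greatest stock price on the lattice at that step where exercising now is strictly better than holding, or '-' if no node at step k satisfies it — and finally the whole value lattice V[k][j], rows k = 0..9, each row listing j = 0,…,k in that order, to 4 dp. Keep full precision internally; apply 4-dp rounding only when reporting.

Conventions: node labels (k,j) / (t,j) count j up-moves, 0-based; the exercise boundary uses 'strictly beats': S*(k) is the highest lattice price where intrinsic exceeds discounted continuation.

price = 3.3239
boundary = - - - 101.7157 94.2997 101.7157 109.7149 101.7157 109.7149
tree:
3.3239
5.9668 1.5445
10.4330 2.9694 0.5785
17.7143 5.5654 1.2137 0.1449
25.1303 10.1150 2.4981 0.3380 0.0123
32.0056 17.7143 5.0137 0.7864 0.0301 0.0000
38.3796 25.1303 9.7151 1.8242 0.0737 0.0000 0.0000
44.2889 32.0056 17.7143 4.2175 0.1808 0.0000 0.0000 0.0000
49.7674 38.3796 25.1303 9.7151 0.4432 0.0000 0.0000 0.0000 0.0000
54.8464 44.2889 32.0056 17.7143 1.0868 0.0000 0.0000 0.0000 0.0000 0.0000

params: Δt=0.16389 u=1.07864 d=0.92709 q=0.58572 e^(-rΔt)=0.98439
t_9 payoffs: 54.8464 44.2889 32.0056 17.7143 1.0868 0.0000 0.0000 0.0000 0.0000 0.0000
t_8: node(8,0) S=69.6626 payoff=49.7674 vs cont=47.9031 → 49.7674 [stop]  node(8,1) S=81.0504 payoff=38.3796 vs cont=36.5153 → 38.3796 [stop]  node(8,2) S=94.2997 payoff=25.1303 vs cont=23.2660 → 25.1303 [stop]  node(8,3) S=109.7149 payoff=9.7151 vs cont=7.8508 → 9.7151 [stop]  node(8,4) S=127.6500 payoff=0.0000 vs cont=0.4432 → 0.4432 [wait]  node(8,5) S=148.5170 payoff=0.0000 vs cont=0.0000 → 0.0000 [wait]  node(8,6) S=172.7951 payoff=0.0000 vs cont=0.0000 → 0.0000 [wait]  node(8,7) S=201.0419 payoff=0.0000 vs cont=0.0000 → 0.0000 [wait]  node(8,8) S=233.9063 payoff=0.0000 vs cont=0.0000 → 0.0000 [wait]  ⇒ S*(8)=109.7149
t_7: node(7,0) S=75.1411 payoff=44.2889 vs cont=42.4246 → 44.2889 [stop]  node(7,1) S=87.4244 payoff=32.0056 vs cont=30.1413 → 32.0056 [stop]  node(7,2) S=101.7157 payoff=17.7143 vs cont=15.8500 → 17.7143 [stop]  node(7,3) S=118.3432 payoff=1.0868 vs cont=4.2175 → 4.2175 [wait]  node(7,4) S=137.6888 payoff=0.0000 vs cont=0.1808 → 0.1808 [wait]  node(7,5) S=160.1968 payoff=0.0000 vs cont=0.0000 → 0.0000 [wait]  node(7,6) S=186.3842 payoff=0.0000 vs cont=0.0000 → 0.0000 [wait]  node(7,7) S=216.8524 payoff=0.0000 vs cont=0.0000 → 0.0000 [wait]  ⇒ S*(7)=101.7157
t_6: node(6,0) S=81.0504 payoff=38.3796 vs cont=36.5153 → 38.3796 [stop]  node(6,1) S=94.2997 payoff=25.1303 vs cont=23.2660 → 25.1303 [stop]  node(6,2) S=109.7149 payoff=9.7151 vs cont=9.6559 → 9.7151 [stop]  node(6,3) S=127.6500 payoff=0.0000 vs cont=1.8242 → 1.8242 [wait]  node(6,4) S=148.5170 payoff=0.0000 vs cont=0.0737 → 0.0737 [wait]  node(6,5) S=172.7951 payoff=0.0000 vs cont=0.0000 → 0.0000 [wait]  node(6,6) S=201.0419 payoff=0.0000 vs cont=0.0000 → 0.0000 [wait]  ⇒ S*(6)=109.7149
t_5: node(5,0) S=87.4244 payoff=32.0056 vs cont=30.1413 → 32.0056 [stop]  node(5,1) S=101.7157 payoff=17.7143 vs cont=15.8500 → 17.7143 [stop]  node(5,2) S=118.3432 payoff=1.0868 vs cont=5.0137 → 5.0137 [wait]  node(5,3) S=137.6888 payoff=0.0000 vs cont=0.7864 → 0.7864 [wait]  node(5,4) S=160.1968 payoff=0.0000 vs cont=0.0301 → 0.0301 [wait]  node(5,5) S=186.3842 payoff=0.0000 vs cont=0.0000 → 0.0000 [wait]  ⇒ S*(5)=101.7157
t_4: node(4,0) S=94.2997 payoff=25.1303 vs cont=23.2660 → 25.1303 [stop]  node(4,1) S=109.7149 payoff=9.7151 vs cont=10.1150 → 10.1150 [wait]  node(4,2) S=127.6500 payoff=0.0000 vs cont=2.4981 → 2.4981 [wait]  node(4,3) S=148.5170 payoff=0.0000 vs cont=0.3380 → 0.3380 [wait]  node(4,4) S=172.7951 payoff=0.0000 vs cont=0.0123 → 0.0123 [wait]  ⇒ S*(4)=94.2997
t_3: node(3,0) S=101.7157 payoff=17.7143 vs cont=16.0805 → 17.7143 [stop]  node(3,1) S=118.3432 payoff=1.0868 vs cont=5.5654 → 5.5654 [wait]  node(3,2) S=137.6888 payoff=0.0000 vs cont=1.2137 → 1.2137 [wait]  node(3,3) S=160.1968 payoff=0.0000 vs cont=0.1449 → 0.1449 [wait]  ⇒ S*(3)=101.7157
t_2: node(2,0) S=109.7149 payoff=9.7151 vs cont=10.4330 → 10.4330 [wait]  node(2,1) S=127.6500 payoff=0.0000 vs cont=2.9694 → 2.9694 [wait]  node(2,2) S=148.5170 payoff=0.0000 vs cont=0.5785 → 0.5785 [wait]  ⇒ S*(2)=-
t_1: node(1,0) S=118.3432 payoff=1.0868 vs cont=5.9668 → 5.9668 [wait]  node(1,1) S=137.6888 payoff=0.0000 vs cont=1.5445 → 1.5445 [wait]  ⇒ S*(1)=-
t_0: node(0,0) S=127.6500 payoff=0.0000 vs cont=3.3239 → 3.3239 [wait]  ⇒ S*(0)=-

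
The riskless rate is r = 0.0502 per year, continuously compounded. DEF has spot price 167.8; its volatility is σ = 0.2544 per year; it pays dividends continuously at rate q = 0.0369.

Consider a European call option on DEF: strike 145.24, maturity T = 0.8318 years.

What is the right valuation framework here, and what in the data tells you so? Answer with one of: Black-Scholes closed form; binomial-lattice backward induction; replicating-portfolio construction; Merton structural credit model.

framework: Black-Scholes closed form

Key observation: everything needed for the exact continuous-time valuation of the European call on DEF (strike 145.24) is given, and no feature rules the closed form out.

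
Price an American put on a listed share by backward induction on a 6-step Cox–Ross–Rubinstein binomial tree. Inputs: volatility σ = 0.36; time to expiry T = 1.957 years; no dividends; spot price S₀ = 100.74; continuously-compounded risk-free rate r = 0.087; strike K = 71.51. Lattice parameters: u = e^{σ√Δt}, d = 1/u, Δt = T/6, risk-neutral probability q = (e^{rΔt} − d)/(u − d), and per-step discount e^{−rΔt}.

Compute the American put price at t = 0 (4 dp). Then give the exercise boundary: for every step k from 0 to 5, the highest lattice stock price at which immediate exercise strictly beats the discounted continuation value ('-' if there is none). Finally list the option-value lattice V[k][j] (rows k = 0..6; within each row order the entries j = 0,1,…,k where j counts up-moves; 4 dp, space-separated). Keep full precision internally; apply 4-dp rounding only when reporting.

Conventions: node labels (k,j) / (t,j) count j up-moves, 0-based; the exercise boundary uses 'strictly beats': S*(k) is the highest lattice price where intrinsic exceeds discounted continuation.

Δt=0.32617, u=1.22826, d=0.81416, q=0.51829, disc=e^(-rΔt)=0.97202
k=6 terminal: V=max(K-S,0) → 42.1702 27.2472 4.7340 0.0000 0.0000 0.0000 0.0000
k=5: j=0 S=36.0370 intr=35.4730 cont=33.4724 V=35.4730[EX]; j=1 S=54.3663 intr=17.1437 cont=15.1430 V=17.1437[EX]; j=2 S=82.0184 intr=0.0000 cont=2.2166 V=2.2166[hold]; j=3 S=123.7350 intr=0.0000 cont=0.0000 V=0.0000[hold]; j=4 S=186.6699 intr=0.0000 cont=0.0000 V=0.0000[hold]; j=5 S=281.6150 intr=0.0000 cont=0.0000 V=0.0000[hold]  S*(5)=54.3663
k=4: j=0 S=44.2628 intr=27.2472 cont=25.2465 V=27.2472[EX]; j=1 S=66.7760 intr=4.7340 cont=9.1440 V=9.1440[hold]; j=2 S=100.7400 intr=0.0000 cont=1.0379 V=1.0379[hold]; j=3 S=151.9790 intr=0.0000 cont=0.0000 V=0.0000[hold]; j=4 S=229.2794 intr=0.0000 cont=0.0000 V=0.0000[hold]  S*(4)=44.2628
k=3: j=0 S=54.3663 intr=17.1437 cont=17.3647 V=17.3647[hold]; j=1 S=82.0184 intr=0.0000 cont=4.8044 V=4.8044[hold]; j=2 S=123.7350 intr=0.0000 cont=0.4860 V=0.4860[hold]; j=3 S=186.6699 intr=0.0000 cont=0.0000 V=0.0000[hold]  S*(3)=-
k=2: j=0 S=66.7760 intr=4.7340 cont=10.5512 V=10.5512[hold]; j=1 S=100.7400 intr=0.0000 cont=2.4944 V=2.4944[hold]; j=2 S=151.9790 intr=0.0000 cont=0.2276 V=0.2276[hold]  S*(2)=-
k=1: j=0 S=82.0184 intr=0.0000 cont=6.1971 V=6.1971[hold]; j=1 S=123.7350 intr=0.0000 cont=1.2826 V=1.2826[hold]  S*(1)=-
k=0: j=0 S=100.7400 intr=0.0000 cont=3.5479 V=3.5479[hold]  S*(0)=-

price = 3.5479
boundary = - - - - 44.2628 54.3663
tree:
3.5479
6.1971 1.2826
10.5512 2.4944 0.2276
17.3647 4.8044 0.4860 0.0000
27.2472 9.1440 1.0379 0.0000 0.0000
35.4730 17.1437 2.2166 0.0000 0.0000 0.0000
42.1702 27.2472 4.7340 0.0000 0.0000 0.0000 0.0000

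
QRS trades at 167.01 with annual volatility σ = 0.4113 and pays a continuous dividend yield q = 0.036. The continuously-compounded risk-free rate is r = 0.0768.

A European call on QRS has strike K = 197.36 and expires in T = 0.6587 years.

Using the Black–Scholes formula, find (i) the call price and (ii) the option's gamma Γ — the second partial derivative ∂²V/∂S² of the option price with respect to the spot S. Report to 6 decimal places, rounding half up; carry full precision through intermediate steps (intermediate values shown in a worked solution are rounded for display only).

σ√T = 0.4113·√0.6587 = 0.333812
d₁ = (ln(S/K) + (r−q+σ²/2)T) / (σ√T) = (ln(167.01/197.36) + (0.0768−0.036+0.4113²/2)·0.6587) / 0.333812 = (-0.166976 + 0.082590) / 0.333812 = -0.252793
d₂ = d₁ − σ√T = -0.252793 − 0.333812 = -0.586605
e^{−rT} = 0.950670
e^{−qT} = 0.976566
N(d₁) = 0.400214,  N(d₂) = 0.278734
Call price V = S·e^{−qT}·N(d₁) − K·e^{−rT}·N(d₂) = 65.273417 − 52.297328 = 12.976089
φ(d₁) = (1/√(2π))·e^{−d₁²/2} = 0.386397
Γ = e^{−qT}·φ(d₁) / (S·σ·√T) = 0.006768

price = 12.976089
Γ = 0.006768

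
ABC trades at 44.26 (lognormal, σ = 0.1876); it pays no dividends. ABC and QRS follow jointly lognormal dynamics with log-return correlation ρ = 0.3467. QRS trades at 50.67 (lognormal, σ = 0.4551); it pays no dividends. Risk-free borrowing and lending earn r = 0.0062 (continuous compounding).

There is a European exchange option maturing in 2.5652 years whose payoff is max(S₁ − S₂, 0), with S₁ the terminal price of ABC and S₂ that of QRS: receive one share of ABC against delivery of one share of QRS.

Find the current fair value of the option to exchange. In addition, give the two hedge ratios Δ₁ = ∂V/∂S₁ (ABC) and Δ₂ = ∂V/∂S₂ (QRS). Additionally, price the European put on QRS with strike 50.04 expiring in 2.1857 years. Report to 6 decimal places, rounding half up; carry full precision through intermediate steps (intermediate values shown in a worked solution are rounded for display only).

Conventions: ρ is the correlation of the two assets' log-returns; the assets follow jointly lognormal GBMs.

exchange price = 9.760258
Δ1 = 0.557775
Δ2 = -0.294590
price(QRS put K=50.04) = 12.534561

σ_eff = √(σ₁² + σ₂² − 2ρσ₁σ₂) = √(0.1876² + 0.4551² − 2·0.3467·0.1876·0.4551) = 0.427913
d₁ = (ln(S₁/S₂) + (q₂ − q₁ + σ_eff²/2)T) / (σ_eff√T) = (ln(44.26/50.67) + (0.0 − 0.0 + 0.091555)·2.5652) / 0.685356 = 0.145331
d₂ = d₁ − σ_eff√T = 0.145331 − 0.685356 = -0.540025
N(d₁) = 0.557775,  N(d₂) = 0.294590
V = S₁·e^{−q₁T}·N(d₁) − S₂·e^{−q₂T}·N(d₂) = 24.687135 − 14.926878 = 9.760258
Δ₁ = e^{−q₁T}·N(d₁) = 0.557775;  Δ₂ = −e^{−q₂T}·N(d₂) = -0.294590
[vanilla: QRS put K=50.04]
σ√T = 0.4551·√2.1857 = 0.672825
d₁ = (ln(S/K) + (r+σ²/2)T) / (σ√T) = (ln(50.67/50.04) + (0.0062+0.4551²/2)·2.1857) / 0.672825 = (0.012511 + 0.239898) / 0.672825 = 0.375149
d₂ = d₁ − σ√T = 0.375149 − 0.672825 = -0.297676
e^{−rT} = 0.986540
N(−d₁) = 0.353775,  N(−d₂) = 0.617025
price = K·e^{−rT}·N(−d₂) − S·N(−d₁) = 30.460337 − 17.925777 = 12.534561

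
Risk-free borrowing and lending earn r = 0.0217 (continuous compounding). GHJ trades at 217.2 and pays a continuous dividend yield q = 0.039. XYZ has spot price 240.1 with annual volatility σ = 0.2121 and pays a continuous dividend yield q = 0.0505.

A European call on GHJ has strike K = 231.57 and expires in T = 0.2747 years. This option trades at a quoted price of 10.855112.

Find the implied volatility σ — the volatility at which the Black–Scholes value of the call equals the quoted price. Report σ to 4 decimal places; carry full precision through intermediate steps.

At σ = 0.3758 the Black–Scholes value reproduces the quote:
σ√T = 0.3758·√0.2747 = 0.196964
d₁ = (ln(S/K) + (r−q+σ²/2)T) / (σ√T) = (ln(217.2/231.57) + (0.0217−0.039+0.3758²/2)·0.2747) / 0.196964 = (-0.064064 + 0.014645) / 0.196964 = -0.250902
d₂ = d₁ − σ√T = -0.250902 − 0.196964 = -0.447866
e^{−rT} = 0.994057
e^{−qT} = 0.989344
N(d₁) = 0.400945,  N(d₂) = 0.327125
V = S·e^{−qT}·N(d₁) − K·e^{−rT}·N(d₂) = 86.157247 − 75.302135 = 10.855112 (the observed quote) — the price is monotone increasing in volatility, hence this σ is the only solution

sigma = 0.3758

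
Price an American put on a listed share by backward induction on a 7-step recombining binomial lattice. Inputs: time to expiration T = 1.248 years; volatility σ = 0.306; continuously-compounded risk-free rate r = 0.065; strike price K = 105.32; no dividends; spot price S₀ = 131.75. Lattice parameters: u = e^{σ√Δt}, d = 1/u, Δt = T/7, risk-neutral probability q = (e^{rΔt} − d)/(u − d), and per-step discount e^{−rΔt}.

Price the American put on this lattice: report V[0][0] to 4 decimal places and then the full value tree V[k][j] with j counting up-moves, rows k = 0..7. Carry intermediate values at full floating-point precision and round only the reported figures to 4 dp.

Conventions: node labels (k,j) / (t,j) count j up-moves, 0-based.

price = 4.3276
tree:
4.3276
7.1557 1.7381
11.5158 3.1748 0.4123
17.9208 5.6906 0.8560 0.0000
26.7425 9.9444 1.7773 0.0000 0.0000
36.2666 16.7634 3.6899 0.0000 0.0000 0.0000
44.6363 26.7425 7.6607 0.0000 0.0000 0.0000 0.0000
51.9915 36.2666 15.9048 0.0000 0.0000 0.0000 0.0000 0.0000

Δt=0.17829, u=1.13792, d=0.87879, q=0.51272, disc=e^(-rΔt)=0.98848
k=7 terminal: V=max(K-S,0) → 51.9915 36.2666 15.9048 0.0000 0.0000 0.0000 0.0000 0.0000
k=6: j=0 S=60.6837 intr=44.6363 cont=43.4228 V=44.6363[EX]; j=1 S=78.5775 intr=26.7425 cont=25.5290 V=26.7425[EX]; j=2 S=101.7477 intr=3.5723 cont=7.6607 V=7.6607[hold]; j=3 S=131.7500 intr=0.0000 cont=0.0000 V=0.0000[hold]; j=4 S=170.5991 intr=0.0000 cont=0.0000 V=0.0000[hold]; j=5 S=220.9037 intr=0.0000 cont=0.0000 V=0.0000[hold]; j=6 S=286.0415 intr=0.0000 cont=0.0000 V=0.0000[hold]
k=5: j=0 S=69.0534 intr=36.2666 cont=35.0531 V=36.2666[EX]; j=1 S=89.4152 intr=15.9048 cont=16.7634 V=16.7634[hold]; j=2 S=115.7811 intr=0.0000 cont=3.6899 V=3.6899[hold]; j=3 S=149.9214 intr=0.0000 cont=0.0000 V=0.0000[hold]; j=4 S=194.1287 intr=0.0000 cont=0.0000 V=0.0000[hold]; j=5 S=251.3715 intr=0.0000 cont=0.0000 V=0.0000[hold]
k=4: j=0 S=78.5775 intr=26.7425 cont=25.9642 V=26.7425[EX]; j=1 S=101.7477 intr=3.5723 cont=9.9444 V=9.9444[hold]; j=2 S=131.7500 intr=0.0000 cont=1.7773 V=1.7773[hold]; j=3 S=170.5991 intr=0.0000 cont=0.0000 V=0.0000[hold]; j=4 S=220.9037 intr=0.0000 cont=0.0000 V=0.0000[hold]
k=3: j=0 S=89.4152 intr=15.9048 cont=17.9208 V=17.9208[hold]; j=1 S=115.7811 intr=0.0000 cont=5.6906 V=5.6906[hold]; j=2 S=149.9214 intr=0.0000 cont=0.8560 V=0.8560[hold]; j=3 S=194.1287 intr=0.0000 cont=0.0000 V=0.0000[hold]
k=2: j=0 S=101.7477 intr=3.5723 cont=11.5158 V=11.5158[hold]; j=1 S=131.7500 intr=0.0000 cont=3.1748 V=3.1748[hold]; j=2 S=170.5991 intr=0.0000 cont=0.4123 V=0.4123[hold]
k=1: j=0 S=115.7811 intr=0.0000 cont=7.1557 V=7.1557[hold]; j=1 S=149.9214 intr=0.0000 cont=1.7381 V=1.7381[hold]
k=0: j=0 S=131.7500 intr=0.0000 cont=4.3276 V=4.3276[hold]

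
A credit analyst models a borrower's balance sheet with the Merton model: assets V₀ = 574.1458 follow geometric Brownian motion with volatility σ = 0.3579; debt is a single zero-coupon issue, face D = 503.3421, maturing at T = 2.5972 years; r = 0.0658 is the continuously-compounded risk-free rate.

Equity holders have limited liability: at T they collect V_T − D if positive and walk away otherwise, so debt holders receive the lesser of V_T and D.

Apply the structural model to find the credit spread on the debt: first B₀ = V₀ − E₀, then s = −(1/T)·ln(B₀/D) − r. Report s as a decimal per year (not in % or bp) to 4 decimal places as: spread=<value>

spread=0.0514

Work the structural quantities from V₀ = 574.1458 against face 503.3421:
d₁ = [ln(V₀/D) + (r + σ²/2)T] / (σ√T)
   = [ln(574.1458/503.3421) + (0.0658 + 0.5·0.3579²)·2.5972] / (0.3579·√2.5972)
   = [0.131613 + 0.337237] / 0.576786 = 0.812867
d₂ = d₁ − σ√T = 0.812867 − 0.576786 = 0.236081
N(d₁) = 0.791853,  N(d₂) = 0.593315,  e^(−rT) = 0.842909
E₀ = V₀·N(d₁) − D·e^(−rT)·N(d₂)
   = 574.1458·0.791853 − 503.3421·0.842909·0.593315 = 202.912050
B₀ = V₀ − E₀ = 574.1458 − 202.912050 = 371.233750
spread = −(1/T)·ln(B₀/D) − r = −(1/2.5972)·ln(371.233750/503.3421) − 0.0658 = 0.05141783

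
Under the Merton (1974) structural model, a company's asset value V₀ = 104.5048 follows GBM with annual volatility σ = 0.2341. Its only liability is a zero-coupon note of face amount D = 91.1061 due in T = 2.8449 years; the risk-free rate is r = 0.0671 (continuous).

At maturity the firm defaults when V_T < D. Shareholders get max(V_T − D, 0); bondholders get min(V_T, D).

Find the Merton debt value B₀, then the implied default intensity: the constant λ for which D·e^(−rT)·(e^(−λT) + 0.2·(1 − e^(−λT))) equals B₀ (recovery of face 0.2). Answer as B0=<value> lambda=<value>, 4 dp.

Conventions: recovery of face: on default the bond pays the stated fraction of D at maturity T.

B0=71.3349 lambda=0.0238

Equity is a call on the firm's assets struck at D = 91.1061:
d₁ = [ln(V₀/D) + (r + σ²/2)T] / (σ√T)
   = [ln(104.5048/91.1061) + (0.0671 + 0.5·0.2341²)·2.8449] / (0.2341·√2.8449)
   = [0.137208 + 0.268847] / 0.394853 = 1.028372
d₂ = d₁ − σ√T = 1.028372 − 0.394853 = 0.633520
N(d₁) = 0.848113,  N(d₂) = 0.736803,  e^(−rT) = 0.826221
E₀ = V₀·N(d₁) − D·e^(−rT)·N(d₂)
   = 104.5048·0.848113 − 91.1061·0.826221·0.736803 = 33.169899
B₀ = V₀ − E₀ = 104.5048 − 33.169899 = 71.334901
e^(−λT) = (B₀·e^(rT)/D − 0.2)/(1 − 0.2) = (71.3349·1.210330/91.1061 − 0.2)/0.8 = 0.93459065
λ = −ln(0.93459065)/2.8449 = 0.023778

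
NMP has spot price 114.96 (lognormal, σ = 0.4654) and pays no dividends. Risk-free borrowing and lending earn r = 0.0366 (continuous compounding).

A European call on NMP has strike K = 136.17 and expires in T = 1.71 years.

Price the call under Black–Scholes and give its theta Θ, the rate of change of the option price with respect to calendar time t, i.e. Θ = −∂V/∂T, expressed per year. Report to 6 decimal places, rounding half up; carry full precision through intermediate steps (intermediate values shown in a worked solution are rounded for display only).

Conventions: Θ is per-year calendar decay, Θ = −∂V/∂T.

σ√T = 0.4654·√1.71 = 0.608589
d₁ = (ln(S/K) + (r+σ²/2)T) / (σ√T) = (ln(114.96/136.17) + (0.0366+0.4654²/2)·1.71) / 0.608589 = (-0.169320 + 0.247777) / 0.608589 = 0.128916
d₂ = d₁ − σ√T = 0.128916 − 0.608589 = -0.479674
e^{−rT} = 0.939332
N(d₁) = 0.551288,  N(d₂) = 0.315730
Call price V = S·N(d₁) − K·e^{−rT}·N(d₂) = 63.376046 − 40.384628 = 22.991418
φ(d₁) = (1/√(2π))·e^{−d₁²/2} = 0.395641
Θ = −S·φ(d₁)·σ/(2√T) − r·K·e^{−rT}·N(d₂) = −8.093686 − 1.478077 = -9.571763

price = 22.991418
Θ = -9.571763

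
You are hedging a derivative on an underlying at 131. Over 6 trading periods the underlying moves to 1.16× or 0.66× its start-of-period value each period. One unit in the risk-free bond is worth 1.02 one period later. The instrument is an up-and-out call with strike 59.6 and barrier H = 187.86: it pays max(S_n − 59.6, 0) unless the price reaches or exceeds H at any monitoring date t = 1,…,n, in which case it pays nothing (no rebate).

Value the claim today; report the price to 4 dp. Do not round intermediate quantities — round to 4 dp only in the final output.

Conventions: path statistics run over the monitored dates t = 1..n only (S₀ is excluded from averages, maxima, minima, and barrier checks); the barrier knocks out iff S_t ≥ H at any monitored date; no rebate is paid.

price = 27.4227

With p* = (R−d)/(u−d) = 0.7200, sum probability × payoff across the paths and divide by R^6.
Enumerate all 2^6 = 64 price paths (U = up ×1.16, D = down ×0.66); each path with k up-moves has probability p*^k·(1−p*)^(6−k).
DDDDDD: M=86.4600, payoff=0.0000, prob=0.000482
UDDDDD: M=151.9600, payoff=0.0000, prob=0.001239
DUDDDD: M=100.2936, payoff=0.0000, prob=0.001239
UUDDDD: M=176.2736, payoff=0.0000, prob=0.003186
DDUDDD: M=86.4600, payoff=0.0000, prob=0.001239
UDUDDD: M=151.9600, payoff=0.0000, prob=0.003186
DUUDDD: M=116.3406, payoff=0.0000, prob=0.003186
UUUDDD: M=204.4774, payoff=0.0000, prob=0.008194
DDDUDD: M=86.4600, payoff=0.0000, prob=0.001239
UDDUDD: M=151.9600, payoff=0.0000, prob=0.003186
DUDUDD: M=100.2936, payoff=0.0000, prob=0.003186
UUDUDD: M=176.2736, payoff=0.0000, prob=0.008194
DDUUDD: M=86.4600, payoff=0.0000, prob=0.003186
UDUUDD: M=151.9600, payoff=0.0000, prob=0.008194
DUUUDD: M=134.9551, payoff=0.0000, prob=0.008194
UUUUDD: M=237.1938, payoff=0.0000, prob=0.021069
DDDDUD: M=86.4600, payoff=0.0000, prob=0.001239
UDDDUD: M=151.9600, payoff=0.0000, prob=0.003186
DUDDUD: M=100.2936, payoff=0.0000, prob=0.003186
UUDDUD: M=176.2736, payoff=0.0000, prob=0.008194
DDUDUD: M=86.4600, payoff=0.0000, prob=0.003186
UDUDUD: M=151.9600, payoff=0.0000, prob=0.008194
DUUDUD: M=116.3406, payoff=0.0000, prob=0.008194
UUUDUD: M=204.4774, payoff=0.0000, prob=0.021069
DDDUUD: M=86.4600, payoff=0.0000, prob=0.003186
UDDUUD: M=151.9600, payoff=0.0000, prob=0.008194
DUDUUD: M=100.2936, payoff=0.0000, prob=0.008194
UUDUUD: M=176.2736, payoff=43.7216, prob=0.021069
DDUUUD: M=89.0703, payoff=0.0000, prob=0.008194
UDUUUD: M=156.5479, payoff=43.7216, prob=0.021069
DUUUUD: M=156.5479, payoff=43.7216, prob=0.021069
UUUUUD: M=275.1448, payoff=0.0000, prob=0.054178
DDDDDU: M=86.4600, payoff=0.0000, prob=0.001239
UDDDDU: M=151.9600, payoff=0.0000, prob=0.003186
DUDDDU: M=100.2936, payoff=0.0000, prob=0.003186
UUDDDU: M=176.2736, payoff=0.0000, prob=0.008194
DDUDDU: M=86.4600, payoff=0.0000, prob=0.003186
UDUDDU: M=151.9600, payoff=0.0000, prob=0.008194
DUUDDU: M=116.3406, payoff=0.0000, prob=0.008194
UUUDDU: M=204.4774, payoff=0.0000, prob=0.021069
DDDUDU: M=86.4600, payoff=0.0000, prob=0.003186
UDDUDU: M=151.9600, payoff=0.0000, prob=0.008194
DUDUDU: M=100.2936, payoff=0.0000, prob=0.008194
UUDUDU: M=176.2736, payoff=43.7216, prob=0.021069
DDUUDU: M=86.4600, payoff=0.0000, prob=0.008194
UDUUDU: M=151.9600, payoff=43.7216, prob=0.021069
DUUUDU: M=134.9551, payoff=43.7216, prob=0.021069
UUUUDU: M=237.1938, payoff=0.0000, prob=0.054178
DDDDUU: M=86.4600, payoff=0.0000, prob=0.003186
UDDDUU: M=151.9600, payoff=0.0000, prob=0.008194
DUDDUU: M=100.2936, payoff=0.0000, prob=0.008194
UUDDUU: M=176.2736, payoff=43.7216, prob=0.021069
DDUDUU: M=86.4600, payoff=0.0000, prob=0.008194
UDUDUU: M=151.9600, payoff=43.7216, prob=0.021069
DUUDUU: M=116.3406, payoff=43.7216, prob=0.021069
UUUDUU: M=204.4774, payoff=0.0000, prob=0.054178
DDDUUU: M=86.4600, payoff=0.0000, prob=0.008194
UDDUUU: M=151.9600, payoff=43.7216, prob=0.021069
DUDUUU: M=103.3216, payoff=43.7216, prob=0.021069
UUDUUU: M=181.5955, payoff=121.9955, prob=0.054178
DDUUUU: M=103.3216, payoff=43.7216, prob=0.021069
UDUUUU: M=181.5955, payoff=121.9955, prob=0.054178
DUUUUU: M=181.5955, payoff=121.9955, prob=0.054178
UUUUUU: M=319.1679, payoff=0.0000, prob=0.139314
Price = Σ prob·payoff / R^6 = 30.882410 / 1.126162 = 27.4227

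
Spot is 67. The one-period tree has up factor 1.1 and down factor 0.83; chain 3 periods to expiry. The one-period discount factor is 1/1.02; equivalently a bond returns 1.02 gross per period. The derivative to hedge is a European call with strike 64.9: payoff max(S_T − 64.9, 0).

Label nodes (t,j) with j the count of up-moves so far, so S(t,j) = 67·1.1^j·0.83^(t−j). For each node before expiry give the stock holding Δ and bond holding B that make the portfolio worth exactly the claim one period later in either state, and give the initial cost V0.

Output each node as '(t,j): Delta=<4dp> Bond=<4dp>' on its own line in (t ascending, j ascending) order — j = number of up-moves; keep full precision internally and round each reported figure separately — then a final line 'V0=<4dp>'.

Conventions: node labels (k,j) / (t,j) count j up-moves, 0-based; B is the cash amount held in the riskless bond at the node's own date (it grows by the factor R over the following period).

(0,0): Delta=0.6288 Bond=-33.1695
(1,0): Delta=0.1097 Bond=-4.9654
(1,1): Delta=0.7938 Bond=-45.9876
(2,0): Delta=0.0000 Bond=0.0000
(2,1): Delta=0.1446 Bond=-7.1973
(2,2): Delta=1.0000 Bond=-63.6275
V0=8.9625

Since d<R<u, set p* = (R−d)/(u−d) = 0.7037; price each node as the discounted p*-expectation of its children.
At maturity the claim pays: V(3,0)=0.0000, V(3,1)=0.0000, V(3,2)=2.3881, V(3,3)=24.2770
  t=2,j=0: stock 46.1563 → up 50.7719 (V=0.0000), down 38.3097 (V=0.0000). Price 0.0000; hedge Δ=0.0000, bond B=0.0000.
  t=2,j=1: stock 61.1710 → up 67.2881 (V=2.3881), down 50.7719 (V=0.0000). Price 1.6476; hedge Δ=0.1446, bond B=-7.1973.
  t=2,j=2: stock 81.0700 → up 89.1770 (V=24.2770), down 67.2881 (V=2.3881). Price 17.4425; hedge Δ=1.0000, bond B=-63.6275.
  t=1,j=0: stock 55.6100 → up 61.1710 (V=1.6476), down 46.1563 (V=0.0000). Price 1.1367; hedge Δ=0.1097, bond B=-4.9654.
  t=1,j=1: stock 73.7000 → up 81.0700 (V=17.4425), down 61.1710 (V=1.6476). Price 12.5123; hedge Δ=0.7938, bond B=-45.9876.
  t=0,j=0: stock 67.0000 → up 73.7000 (V=12.5123), down 55.6100 (V=1.1367). Price 8.9625; hedge Δ=0.6288, bond B=-33.1695.
Sanity check at the root: Δ(0,0)·S0 + B(0,0) reproduces V0 = 8.9625.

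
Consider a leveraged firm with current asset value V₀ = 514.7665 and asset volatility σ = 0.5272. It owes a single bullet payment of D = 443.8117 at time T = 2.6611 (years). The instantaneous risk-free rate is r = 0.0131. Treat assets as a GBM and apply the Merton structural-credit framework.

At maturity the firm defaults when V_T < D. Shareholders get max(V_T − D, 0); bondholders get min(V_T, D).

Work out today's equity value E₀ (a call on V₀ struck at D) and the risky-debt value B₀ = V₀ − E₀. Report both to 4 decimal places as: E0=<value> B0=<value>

Work the structural quantities from V₀ = 514.7665 against face 443.8117:
d₁ = [ln(V₀/D) + (r + σ²/2)T] / (σ√T)
   = [ln(514.7665/443.8117) + (0.0131 + 0.5·0.5272²)·2.6611] / (0.5272·√2.6611)
   = [0.148313 + 0.404673] / 0.860015 = 0.642996
d₂ = d₁ − σ√T = 0.642996 − 0.860015 = -0.217019
N(d₁) = 0.739887,  N(d₂) = 0.414097,  e^(−rT) = 0.965740
E₀ = V₀·N(d₁) − D·e^(−rT)·N(d₂)
   = 514.7665·0.739887 − 443.8117·0.965740·0.414097 = 203.384160
B₀ = V₀ − E₀ = 514.7665 − 203.384160 = 311.382340

E0=203.3842 B0=311.3823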